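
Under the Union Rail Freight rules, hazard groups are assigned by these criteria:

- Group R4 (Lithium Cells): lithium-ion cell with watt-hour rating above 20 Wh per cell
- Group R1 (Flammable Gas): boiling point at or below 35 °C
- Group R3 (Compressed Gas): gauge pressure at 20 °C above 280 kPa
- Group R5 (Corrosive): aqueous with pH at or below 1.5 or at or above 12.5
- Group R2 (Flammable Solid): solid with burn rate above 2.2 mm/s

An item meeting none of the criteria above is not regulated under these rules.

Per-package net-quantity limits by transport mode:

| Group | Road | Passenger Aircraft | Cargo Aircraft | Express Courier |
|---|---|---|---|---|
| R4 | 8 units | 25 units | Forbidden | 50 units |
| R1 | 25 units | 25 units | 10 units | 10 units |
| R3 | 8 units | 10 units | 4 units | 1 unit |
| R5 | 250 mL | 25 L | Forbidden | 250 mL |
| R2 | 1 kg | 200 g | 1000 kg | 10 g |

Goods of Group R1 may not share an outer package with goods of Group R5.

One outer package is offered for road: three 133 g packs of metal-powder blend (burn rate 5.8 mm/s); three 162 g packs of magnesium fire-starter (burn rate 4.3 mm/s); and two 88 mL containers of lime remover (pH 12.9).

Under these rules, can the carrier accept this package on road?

Yes

Burn rate 5.8 mm/s meets the Group R2 criterion (Flammable Solid), so the metal-powder blend is Group R2.
Burn rate 4.3 mm/s meets the Group R2 criterion (Flammable Solid), so the magnesium fire-starter is Group R2.
The lime remover has pH 12.9, which is ≥ 12.5, so it is Group R5 (Corrosive).
Group R5 quantity: two 88 mL containers = 176 mL.
176 mL ≤ 250 mL (road limit, Group R5) — within limit.
Group R2 net quantity: (three 133 g packs = 399 g) + (three 162 g packs = 486 g) = 885 g.
That is within the Group R2 road limit of 1 kg.
The segregation rule (Group R1 with Group R5) does not apply to Group R5 with Group R2.
Every hazard group is within its road limit and no segregation rule is violated.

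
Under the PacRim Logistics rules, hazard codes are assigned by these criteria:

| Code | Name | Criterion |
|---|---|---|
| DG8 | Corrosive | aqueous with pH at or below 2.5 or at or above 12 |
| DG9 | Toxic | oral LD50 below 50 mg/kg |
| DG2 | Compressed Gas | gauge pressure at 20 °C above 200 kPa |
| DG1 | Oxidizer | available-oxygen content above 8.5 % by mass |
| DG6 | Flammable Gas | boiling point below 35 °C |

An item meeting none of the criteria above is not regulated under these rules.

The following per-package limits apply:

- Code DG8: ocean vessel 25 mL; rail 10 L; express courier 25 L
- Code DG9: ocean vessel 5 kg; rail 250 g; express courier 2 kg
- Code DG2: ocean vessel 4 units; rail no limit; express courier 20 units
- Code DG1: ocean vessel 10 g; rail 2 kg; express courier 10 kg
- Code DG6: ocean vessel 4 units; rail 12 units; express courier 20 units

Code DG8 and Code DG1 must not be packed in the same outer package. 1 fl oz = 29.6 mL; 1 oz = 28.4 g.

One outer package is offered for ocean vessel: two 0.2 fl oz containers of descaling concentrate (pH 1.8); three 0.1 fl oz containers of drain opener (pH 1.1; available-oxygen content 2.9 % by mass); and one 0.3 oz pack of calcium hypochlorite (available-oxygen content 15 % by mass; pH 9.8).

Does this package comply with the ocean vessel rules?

No

pH 1.8 meets the Code DG8 criterion (Corrosive), so the descaling concentrate is Code DG8.
With pH 1.1 (≤ 2.5), the drain opener falls in Code DG8.
Calcium hypochlorite: available-oxygen content 15 % by mass > 8.5 % by mass → Code DG1 (Oxidizer).
Total Code DG8: (two 0.2 fl oz containers = 11.84 mL) + (three 0.1 fl oz containers = 8.88 mL) = 20.72 mL.
20.72 mL ≤ 25 mL (ocean vessel limit, Code DG8) — within limit.
Code DG1 quantity: one 0.3 oz pack = 8.52 g.
8.52 g is within the ocean vessel limit of 10 g for Code DG1.
Code DG8 and Code DG1 may not share an outer package.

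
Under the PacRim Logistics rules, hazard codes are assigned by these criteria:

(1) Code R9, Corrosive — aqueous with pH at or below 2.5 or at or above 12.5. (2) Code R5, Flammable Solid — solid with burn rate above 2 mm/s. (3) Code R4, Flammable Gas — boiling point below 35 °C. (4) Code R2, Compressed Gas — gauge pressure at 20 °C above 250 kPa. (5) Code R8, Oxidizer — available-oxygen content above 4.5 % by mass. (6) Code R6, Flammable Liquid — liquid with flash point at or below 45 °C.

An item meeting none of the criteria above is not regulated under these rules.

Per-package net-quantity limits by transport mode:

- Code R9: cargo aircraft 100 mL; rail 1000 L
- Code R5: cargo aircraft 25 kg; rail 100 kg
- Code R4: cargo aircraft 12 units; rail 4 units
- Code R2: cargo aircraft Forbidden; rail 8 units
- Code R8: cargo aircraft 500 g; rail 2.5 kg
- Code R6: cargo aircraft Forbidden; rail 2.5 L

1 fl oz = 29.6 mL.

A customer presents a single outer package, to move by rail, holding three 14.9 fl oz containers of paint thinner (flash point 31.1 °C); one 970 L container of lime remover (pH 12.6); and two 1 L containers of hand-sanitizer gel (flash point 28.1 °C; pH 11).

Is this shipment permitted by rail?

Flash point 31.1 °C meets the Code R6 criterion (Flammable Liquid), so the paint thinner is Code R6.
Lime remover: pH 12.6 ≥ 12.5 → Code R9 (Corrosive).
With flash point 28.1 °C (≤ 45 °C), the hand-sanitizer gel falls in Code R6.
Total Code R6: (three 14.9 fl oz containers = 1323.12 mL) + (two 1 L containers = 2 L) = 3323.12 mL.
That exceeds the Code R6 rail limit of 2.5 L.
Code R9 quantity: 970 L.
970 L is within the rail limit of 1000 L for Code R9.

No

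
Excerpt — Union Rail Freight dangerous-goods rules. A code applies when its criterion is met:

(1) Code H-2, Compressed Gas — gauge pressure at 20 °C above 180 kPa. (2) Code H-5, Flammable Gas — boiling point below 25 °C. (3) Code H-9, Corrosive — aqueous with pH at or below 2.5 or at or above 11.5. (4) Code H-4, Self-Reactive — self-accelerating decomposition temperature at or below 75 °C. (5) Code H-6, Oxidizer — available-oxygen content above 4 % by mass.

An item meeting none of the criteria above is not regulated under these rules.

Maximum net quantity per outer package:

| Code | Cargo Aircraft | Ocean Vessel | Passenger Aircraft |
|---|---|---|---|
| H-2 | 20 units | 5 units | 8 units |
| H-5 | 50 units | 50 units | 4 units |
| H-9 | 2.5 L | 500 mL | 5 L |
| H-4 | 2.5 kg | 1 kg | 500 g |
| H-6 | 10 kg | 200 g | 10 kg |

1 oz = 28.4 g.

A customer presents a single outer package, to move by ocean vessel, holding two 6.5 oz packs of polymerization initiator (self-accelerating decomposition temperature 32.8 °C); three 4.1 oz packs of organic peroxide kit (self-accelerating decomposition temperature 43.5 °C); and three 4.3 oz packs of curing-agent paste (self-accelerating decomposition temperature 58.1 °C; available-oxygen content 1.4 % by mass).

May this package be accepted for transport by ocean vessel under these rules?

With self-accelerating decomposition temperature 32.8 °C (≤ 75 °C), the polymerization initiator falls in Code H-4.
Organic peroxide kit: self-accelerating decomposition temperature 43.5 °C ≤ 75 °C → Code H-4 (Self-Reactive).
Self-accelerating decomposition temperature 58.1 °C meets the Code H-4 criterion (Self-Reactive), so the curing-agent paste is Code H-4.
Total Code H-4: (two 6.5 oz packs = 369.2 g) + (three 4.1 oz packs = 349.32 g) + (three 4.3 oz packs = 366.36 g) = 1084.88 g.
1084.88 g > 1 kg (ocean vessel limit, Code H-4) — over the limit.

No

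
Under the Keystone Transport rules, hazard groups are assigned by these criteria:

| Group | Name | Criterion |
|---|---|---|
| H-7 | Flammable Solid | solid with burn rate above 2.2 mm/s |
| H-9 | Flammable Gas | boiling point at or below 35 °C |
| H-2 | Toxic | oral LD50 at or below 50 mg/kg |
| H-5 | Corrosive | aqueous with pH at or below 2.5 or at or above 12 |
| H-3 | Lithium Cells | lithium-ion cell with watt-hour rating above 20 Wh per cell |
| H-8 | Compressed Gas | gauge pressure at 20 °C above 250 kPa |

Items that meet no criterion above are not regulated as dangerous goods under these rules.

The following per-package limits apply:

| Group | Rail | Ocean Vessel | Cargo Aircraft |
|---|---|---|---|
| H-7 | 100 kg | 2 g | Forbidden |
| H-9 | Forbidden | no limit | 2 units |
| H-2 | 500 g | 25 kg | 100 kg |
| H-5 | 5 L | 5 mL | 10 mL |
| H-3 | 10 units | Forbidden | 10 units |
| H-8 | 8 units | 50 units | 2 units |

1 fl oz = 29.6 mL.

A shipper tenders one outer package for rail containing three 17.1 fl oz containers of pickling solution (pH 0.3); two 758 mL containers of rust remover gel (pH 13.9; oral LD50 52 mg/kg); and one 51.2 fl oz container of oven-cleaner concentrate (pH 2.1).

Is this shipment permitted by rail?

Yes

pH 0.3 meets the Group H-5 criterion (Corrosive), so the pickling solution is Group H-5.
The rust remover gel has pH 13.9, which is ≥ 12, so it is Group H-5 (Corrosive).
pH 2.1 meets the Group H-5 criterion (Corrosive), so the oven-cleaner concentrate is Group H-5.
Group H-5 net quantity: (three 17.1 fl oz containers = 1518.48 mL) + (two 758 mL containers = 1.516 L) + (one 51.2 fl oz container = 1515.52 mL) = 4.55 L.
4.55 L is within the rail limit of 5 L for Group H-5.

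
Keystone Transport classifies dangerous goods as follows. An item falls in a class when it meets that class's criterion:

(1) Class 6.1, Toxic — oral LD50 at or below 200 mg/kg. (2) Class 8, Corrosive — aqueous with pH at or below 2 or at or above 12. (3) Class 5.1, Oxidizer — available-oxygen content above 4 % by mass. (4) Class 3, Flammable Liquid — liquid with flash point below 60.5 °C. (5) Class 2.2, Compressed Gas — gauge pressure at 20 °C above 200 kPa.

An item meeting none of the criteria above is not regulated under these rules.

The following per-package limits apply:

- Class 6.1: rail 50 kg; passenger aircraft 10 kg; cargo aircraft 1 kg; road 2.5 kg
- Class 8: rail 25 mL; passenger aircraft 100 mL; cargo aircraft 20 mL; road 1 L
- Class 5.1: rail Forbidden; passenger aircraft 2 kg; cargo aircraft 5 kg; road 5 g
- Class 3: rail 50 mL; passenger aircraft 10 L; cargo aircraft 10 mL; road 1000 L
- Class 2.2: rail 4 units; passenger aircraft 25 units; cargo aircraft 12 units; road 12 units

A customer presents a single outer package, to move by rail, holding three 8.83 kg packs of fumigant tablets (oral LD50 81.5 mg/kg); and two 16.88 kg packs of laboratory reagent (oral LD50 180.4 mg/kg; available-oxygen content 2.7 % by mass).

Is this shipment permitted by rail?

Fumigant tablets: oral LD50 81.5 mg/kg ≤ 200 mg/kg → Class 6.1 (Toxic).
With oral LD50 180.4 mg/kg (≤ 200 mg/kg), the laboratory reagent falls in Class 6.1.
Total Class 6.1: (three 8.83 kg packs = 26.49 kg) + (two 16.88 kg packs = 33.76 kg) = 60.25 kg.
That exceeds the Class 6.1 rail limit of 50 kg.

No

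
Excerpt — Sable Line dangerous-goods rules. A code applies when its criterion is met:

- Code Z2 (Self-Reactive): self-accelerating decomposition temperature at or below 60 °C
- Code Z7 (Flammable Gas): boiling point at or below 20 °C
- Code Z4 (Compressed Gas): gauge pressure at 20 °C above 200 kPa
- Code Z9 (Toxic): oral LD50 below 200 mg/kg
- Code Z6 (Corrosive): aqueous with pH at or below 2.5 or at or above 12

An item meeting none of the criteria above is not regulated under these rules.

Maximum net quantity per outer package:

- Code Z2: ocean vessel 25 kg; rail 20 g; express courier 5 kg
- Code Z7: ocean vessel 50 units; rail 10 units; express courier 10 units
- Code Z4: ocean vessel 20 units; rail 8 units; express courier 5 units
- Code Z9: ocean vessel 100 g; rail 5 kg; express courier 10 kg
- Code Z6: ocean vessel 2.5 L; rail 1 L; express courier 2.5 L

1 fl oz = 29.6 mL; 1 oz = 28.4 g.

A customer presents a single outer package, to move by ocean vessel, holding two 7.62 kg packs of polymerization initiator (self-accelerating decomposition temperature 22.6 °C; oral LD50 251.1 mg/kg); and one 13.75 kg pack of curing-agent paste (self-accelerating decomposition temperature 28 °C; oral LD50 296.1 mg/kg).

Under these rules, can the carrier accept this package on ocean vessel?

No

Polymerization initiator: self-accelerating decomposition temperature 22.6 °C ≤ 60 °C → Code Z2 (Self-Reactive).
Curing-agent paste: self-accelerating decomposition temperature 28 °C ≤ 60 °C → Code Z2 (Self-Reactive).
Total Code Z2: (two 7.62 kg packs = 15.24 kg) + 13.75 kg = 28.99 kg.
28.99 kg exceeds the ocean vessel limit of 25 kg for Code Z2.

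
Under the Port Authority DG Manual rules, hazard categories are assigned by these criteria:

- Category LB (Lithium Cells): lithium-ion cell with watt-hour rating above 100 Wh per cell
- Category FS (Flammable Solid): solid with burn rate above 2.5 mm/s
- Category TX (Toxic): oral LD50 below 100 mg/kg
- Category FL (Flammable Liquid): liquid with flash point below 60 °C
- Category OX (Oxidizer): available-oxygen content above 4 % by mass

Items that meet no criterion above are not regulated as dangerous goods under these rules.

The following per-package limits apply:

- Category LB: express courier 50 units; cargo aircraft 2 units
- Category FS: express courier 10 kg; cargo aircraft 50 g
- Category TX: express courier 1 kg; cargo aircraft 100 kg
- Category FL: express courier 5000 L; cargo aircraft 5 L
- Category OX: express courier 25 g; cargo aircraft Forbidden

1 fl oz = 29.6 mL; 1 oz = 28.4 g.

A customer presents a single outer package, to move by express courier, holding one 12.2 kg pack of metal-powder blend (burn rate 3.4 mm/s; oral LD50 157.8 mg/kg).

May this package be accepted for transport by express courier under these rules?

No

With burn rate 3.4 mm/s (> 2.5 mm/s), the metal-powder blend falls in Category FS.
Category FS quantity: 12.2 kg.
12.2 kg > 10 kg (express courier limit, Category FS) — over the limit.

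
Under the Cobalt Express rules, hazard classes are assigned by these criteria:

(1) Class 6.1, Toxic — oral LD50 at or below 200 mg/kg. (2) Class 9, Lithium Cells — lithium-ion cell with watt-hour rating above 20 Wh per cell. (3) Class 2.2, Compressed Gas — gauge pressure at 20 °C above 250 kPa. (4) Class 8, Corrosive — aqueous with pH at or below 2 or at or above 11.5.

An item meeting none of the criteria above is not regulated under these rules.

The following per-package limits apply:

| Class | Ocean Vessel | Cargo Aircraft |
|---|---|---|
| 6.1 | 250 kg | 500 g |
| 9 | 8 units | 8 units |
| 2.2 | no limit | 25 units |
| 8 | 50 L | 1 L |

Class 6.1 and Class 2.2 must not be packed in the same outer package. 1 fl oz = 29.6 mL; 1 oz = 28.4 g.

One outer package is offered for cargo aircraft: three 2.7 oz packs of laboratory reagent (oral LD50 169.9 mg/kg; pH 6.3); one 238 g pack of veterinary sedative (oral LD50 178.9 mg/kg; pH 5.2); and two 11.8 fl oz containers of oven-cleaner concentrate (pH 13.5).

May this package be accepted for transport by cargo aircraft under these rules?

With oral LD50 169.9 mg/kg (≤ 200 mg/kg), the laboratory reagent falls in Class 6.1.
Veterinary sedative: oral LD50 178.9 mg/kg ≤ 200 mg/kg → Class 6.1 (Toxic).
pH 13.5 meets the Class 8 criterion (Corrosive), so the oven-cleaner concentrate is Class 8.
Class 6.1 net quantity: (three 2.7 oz packs = 230.04 g) + 238 g = 468.04 g.
That is within the Class 6.1 cargo aircraft limit of 500 g.
Class 8 quantity: two 11.8 fl oz containers = 698.56 mL.
That is within the Class 8 cargo aircraft limit of 1 L.
The segregation rule (Class 6.1 with Class 2.2) does not apply to Class 6.1 with Class 8.
Every hazard class is within its cargo aircraft limit and no segregation rule is violated.

Yes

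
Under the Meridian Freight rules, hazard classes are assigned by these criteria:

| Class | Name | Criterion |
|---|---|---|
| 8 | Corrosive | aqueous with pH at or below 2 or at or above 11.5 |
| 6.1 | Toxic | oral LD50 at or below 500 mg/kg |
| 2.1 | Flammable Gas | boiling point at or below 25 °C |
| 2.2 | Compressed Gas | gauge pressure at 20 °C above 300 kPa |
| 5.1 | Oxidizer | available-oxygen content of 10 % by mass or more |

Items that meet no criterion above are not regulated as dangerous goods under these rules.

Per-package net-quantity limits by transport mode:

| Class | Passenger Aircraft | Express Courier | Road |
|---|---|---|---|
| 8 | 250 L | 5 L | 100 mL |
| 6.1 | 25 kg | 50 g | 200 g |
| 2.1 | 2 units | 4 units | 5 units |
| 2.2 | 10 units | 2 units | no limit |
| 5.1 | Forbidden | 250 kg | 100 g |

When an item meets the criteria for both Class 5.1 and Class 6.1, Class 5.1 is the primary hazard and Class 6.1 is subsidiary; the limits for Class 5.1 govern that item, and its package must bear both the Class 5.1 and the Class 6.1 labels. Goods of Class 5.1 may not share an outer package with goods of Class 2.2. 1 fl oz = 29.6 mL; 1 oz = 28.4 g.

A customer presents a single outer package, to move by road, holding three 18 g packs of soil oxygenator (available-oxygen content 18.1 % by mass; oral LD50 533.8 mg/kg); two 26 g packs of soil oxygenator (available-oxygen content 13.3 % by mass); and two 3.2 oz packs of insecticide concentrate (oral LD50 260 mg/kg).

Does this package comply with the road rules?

No

With available-oxygen content 18.1 % by mass (≥ 10 % by mass), the soil oxygenator falls in Class 5.1.
With available-oxygen content 13.3 % by mass (≥ 10 % by mass), the soil oxygenator falls in Class 5.1.
The insecticide concentrate has oral LD50 260 mg/kg, which is ≤ 500 mg/kg, so it is Class 6.1 (Toxic).
Class 6.1 quantity: two 3.2 oz packs = 181.76 g.
181.76 g is within the road limit of 200 g for Class 6.1.
Class 5.1 net quantity: (three 18 g packs = 54 g) + (two 26 g packs = 52 g) = 106 g.
106 g > 100 g (road limit, Class 5.1) — over the limit.
The segregation rule (Class 5.1 with Class 2.2) does not apply to Class 6.1 with Class 5.1.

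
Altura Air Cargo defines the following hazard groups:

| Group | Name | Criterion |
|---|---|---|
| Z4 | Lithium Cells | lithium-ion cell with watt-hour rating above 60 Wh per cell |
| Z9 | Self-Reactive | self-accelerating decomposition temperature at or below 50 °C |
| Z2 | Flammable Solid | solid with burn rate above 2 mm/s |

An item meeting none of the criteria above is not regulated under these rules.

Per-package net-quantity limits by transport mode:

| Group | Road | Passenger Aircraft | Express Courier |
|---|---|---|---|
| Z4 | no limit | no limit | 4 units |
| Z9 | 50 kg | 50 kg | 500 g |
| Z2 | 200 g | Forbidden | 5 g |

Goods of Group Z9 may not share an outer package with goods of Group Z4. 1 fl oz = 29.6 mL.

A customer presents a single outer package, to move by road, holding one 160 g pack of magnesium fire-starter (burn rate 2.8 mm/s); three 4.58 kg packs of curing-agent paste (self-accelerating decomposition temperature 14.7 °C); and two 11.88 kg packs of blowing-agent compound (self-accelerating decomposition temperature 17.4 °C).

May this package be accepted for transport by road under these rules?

With burn rate 2.8 mm/s (> 2 mm/s), the magnesium fire-starter falls in Group Z2.
The curing-agent paste has self-accelerating decomposition temperature 14.7 °C, which is ≤ 50 °C, so it is Group Z9 (Self-Reactive).
The blowing-agent compound has self-accelerating decomposition temperature 17.4 °C, which is ≤ 50 °C, so it is Group Z9 (Self-Reactive).
Group Z9 net quantity: (three 4.58 kg packs = 13.74 kg) + (two 11.88 kg packs = 23.76 kg) = 37.5 kg.
That is within the Group Z9 road limit of 50 kg.
Group Z2 quantity: 160 g.
That is within the Group Z2 road limit of 200 g.
The segregation rule (Group Z9 with Group Z4) does not apply to Group Z9 with Group Z2.
Every hazard group is within its road limit and no segregation rule is violated.

Yes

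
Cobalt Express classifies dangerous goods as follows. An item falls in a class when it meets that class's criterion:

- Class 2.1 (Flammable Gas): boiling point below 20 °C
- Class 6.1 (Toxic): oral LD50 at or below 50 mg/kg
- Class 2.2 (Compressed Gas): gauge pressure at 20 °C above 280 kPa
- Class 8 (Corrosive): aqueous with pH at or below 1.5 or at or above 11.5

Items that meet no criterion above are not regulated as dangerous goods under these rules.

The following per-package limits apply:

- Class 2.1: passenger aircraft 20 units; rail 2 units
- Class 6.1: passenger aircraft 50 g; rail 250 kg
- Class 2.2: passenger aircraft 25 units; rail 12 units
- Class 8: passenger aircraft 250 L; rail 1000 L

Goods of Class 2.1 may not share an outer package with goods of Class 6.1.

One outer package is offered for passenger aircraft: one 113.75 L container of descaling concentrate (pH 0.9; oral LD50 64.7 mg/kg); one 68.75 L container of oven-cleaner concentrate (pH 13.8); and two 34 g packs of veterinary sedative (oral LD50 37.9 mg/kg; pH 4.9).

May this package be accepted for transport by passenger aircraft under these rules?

No

With pH 0.9 (≤ 1.5), the descaling concentrate falls in Class 8.
pH 13.8 meets the Class 8 criterion (Corrosive), so the oven-cleaner concentrate is Class 8.
Veterinary sedative: oral LD50 37.9 mg/kg ≤ 50 mg/kg → Class 6.1 (Toxic).
Total Class 8: 113.75 L + 68.75 L = 182.5 L.
182.5 L ≤ 250 L (passenger aircraft limit, Class 8) — within limit.
Class 6.1 quantity: two 34 g packs = 68 g.
68 g exceeds the passenger aircraft limit of 50 g for Class 6.1.
The segregation rule (Class 2.1 with Class 6.1) does not apply to Class 8 with Class 6.1.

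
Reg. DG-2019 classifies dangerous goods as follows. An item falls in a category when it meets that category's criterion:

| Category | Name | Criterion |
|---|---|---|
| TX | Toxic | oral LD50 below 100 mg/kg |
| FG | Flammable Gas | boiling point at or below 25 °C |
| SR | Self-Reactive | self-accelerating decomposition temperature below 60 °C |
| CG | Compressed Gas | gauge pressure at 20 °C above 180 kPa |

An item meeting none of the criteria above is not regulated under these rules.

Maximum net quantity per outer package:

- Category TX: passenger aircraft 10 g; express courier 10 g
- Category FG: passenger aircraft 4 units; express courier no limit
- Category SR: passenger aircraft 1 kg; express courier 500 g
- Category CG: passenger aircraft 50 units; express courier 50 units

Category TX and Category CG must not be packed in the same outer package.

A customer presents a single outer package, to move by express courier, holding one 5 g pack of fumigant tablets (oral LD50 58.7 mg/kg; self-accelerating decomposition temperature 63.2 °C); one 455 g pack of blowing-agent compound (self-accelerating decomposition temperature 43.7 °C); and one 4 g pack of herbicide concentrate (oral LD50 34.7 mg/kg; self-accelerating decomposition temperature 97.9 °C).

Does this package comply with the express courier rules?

Yes

With oral LD50 58.7 mg/kg (< 100 mg/kg), the fumigant tablets fall in Category TX.
The blowing-agent compound has self-accelerating decomposition temperature 43.7 °C, which is < 60 °C, so it is Category SR (Self-Reactive).
The herbicide concentrate has oral LD50 34.7 mg/kg, which is < 100 mg/kg, so it is Category TX (Toxic).
Total Category TX: 5 g + 4 g = 9 g.
9 g is within the express courier limit of 10 g for Category TX.
Category SR quantity: 455 g.
455 g ≤ 500 g (express courier limit, Category SR) — within limit.
The segregation rule (Category TX with Category CG) does not apply to Category TX with Category SR.
Every hazard category is within its express courier limit and no segregation rule is violated.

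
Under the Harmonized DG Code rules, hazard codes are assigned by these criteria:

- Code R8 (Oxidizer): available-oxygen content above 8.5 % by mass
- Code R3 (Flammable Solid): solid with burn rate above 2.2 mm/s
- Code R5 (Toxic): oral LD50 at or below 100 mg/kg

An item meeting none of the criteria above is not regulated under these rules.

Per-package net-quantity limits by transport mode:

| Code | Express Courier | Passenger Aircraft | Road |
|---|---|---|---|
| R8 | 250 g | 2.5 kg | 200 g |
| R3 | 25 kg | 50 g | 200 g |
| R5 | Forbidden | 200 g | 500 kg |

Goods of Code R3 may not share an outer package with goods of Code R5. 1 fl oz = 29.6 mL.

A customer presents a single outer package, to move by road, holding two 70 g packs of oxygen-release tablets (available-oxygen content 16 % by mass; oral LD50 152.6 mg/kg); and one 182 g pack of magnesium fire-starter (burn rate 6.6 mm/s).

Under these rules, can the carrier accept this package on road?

With available-oxygen content 16 % by mass (> 8.5 % by mass), the oxygen-release tablets fall in Code R8.
With burn rate 6.6 mm/s (> 2.2 mm/s), the magnesium fire-starter falls in Code R3.
Code R3 quantity: 182 g.
That is within the Code R3 road limit of 200 g.
Code R8 quantity: two 70 g packs = 140 g.
That is within the Code R8 road limit of 200 g.
The segregation rule (Code R3 with Code R5) does not apply to Code R3 with Code R8.
Every hazard code is within its road limit and no segregation rule is violated.

Yes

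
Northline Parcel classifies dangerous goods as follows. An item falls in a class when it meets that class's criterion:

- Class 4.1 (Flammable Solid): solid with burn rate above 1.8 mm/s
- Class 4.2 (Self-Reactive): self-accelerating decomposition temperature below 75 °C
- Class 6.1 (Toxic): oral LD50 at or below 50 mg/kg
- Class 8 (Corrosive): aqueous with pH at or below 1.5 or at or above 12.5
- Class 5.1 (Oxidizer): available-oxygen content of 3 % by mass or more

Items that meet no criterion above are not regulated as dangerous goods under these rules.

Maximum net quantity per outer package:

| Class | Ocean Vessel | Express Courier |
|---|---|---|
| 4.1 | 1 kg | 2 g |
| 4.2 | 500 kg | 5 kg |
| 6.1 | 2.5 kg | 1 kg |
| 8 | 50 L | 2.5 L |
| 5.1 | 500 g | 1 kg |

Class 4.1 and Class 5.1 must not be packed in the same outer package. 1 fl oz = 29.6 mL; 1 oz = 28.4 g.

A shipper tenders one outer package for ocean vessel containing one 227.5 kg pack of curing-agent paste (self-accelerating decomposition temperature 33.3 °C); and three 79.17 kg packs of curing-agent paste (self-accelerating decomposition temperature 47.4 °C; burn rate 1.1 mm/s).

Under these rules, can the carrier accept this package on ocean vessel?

Yes

With self-accelerating decomposition temperature 33.3 °C (< 75 °C), the curing-agent paste falls in Class 4.2.
Curing-agent paste: self-accelerating decomposition temperature 47.4 °C < 75 °C → Class 4.2 (Self-Reactive).
Class 4.2 net quantity: 227.5 kg + (three 79.17 kg packs = 237.51 kg) = 465.01 kg.
That is within the Class 4.2 ocean vessel limit of 500 kg.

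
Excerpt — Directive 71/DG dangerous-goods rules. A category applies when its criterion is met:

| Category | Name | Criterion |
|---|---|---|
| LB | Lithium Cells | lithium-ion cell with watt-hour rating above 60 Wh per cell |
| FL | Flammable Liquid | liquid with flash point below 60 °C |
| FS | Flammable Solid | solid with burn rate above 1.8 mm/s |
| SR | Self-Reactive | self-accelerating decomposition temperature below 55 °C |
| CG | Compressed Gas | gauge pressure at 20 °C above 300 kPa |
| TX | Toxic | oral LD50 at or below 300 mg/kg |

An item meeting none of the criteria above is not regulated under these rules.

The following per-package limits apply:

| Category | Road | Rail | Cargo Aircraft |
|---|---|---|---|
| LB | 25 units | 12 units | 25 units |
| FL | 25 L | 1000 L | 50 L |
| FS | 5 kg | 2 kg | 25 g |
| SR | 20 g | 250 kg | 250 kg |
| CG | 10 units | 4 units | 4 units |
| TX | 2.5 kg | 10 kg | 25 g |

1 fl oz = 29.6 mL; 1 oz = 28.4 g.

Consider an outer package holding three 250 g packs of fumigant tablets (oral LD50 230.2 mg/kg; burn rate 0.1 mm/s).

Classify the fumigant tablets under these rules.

Oral LD50 230.2 mg/kg meets the Category TX criterion (Toxic), so the fumigant tablets are Category TX.

Category TX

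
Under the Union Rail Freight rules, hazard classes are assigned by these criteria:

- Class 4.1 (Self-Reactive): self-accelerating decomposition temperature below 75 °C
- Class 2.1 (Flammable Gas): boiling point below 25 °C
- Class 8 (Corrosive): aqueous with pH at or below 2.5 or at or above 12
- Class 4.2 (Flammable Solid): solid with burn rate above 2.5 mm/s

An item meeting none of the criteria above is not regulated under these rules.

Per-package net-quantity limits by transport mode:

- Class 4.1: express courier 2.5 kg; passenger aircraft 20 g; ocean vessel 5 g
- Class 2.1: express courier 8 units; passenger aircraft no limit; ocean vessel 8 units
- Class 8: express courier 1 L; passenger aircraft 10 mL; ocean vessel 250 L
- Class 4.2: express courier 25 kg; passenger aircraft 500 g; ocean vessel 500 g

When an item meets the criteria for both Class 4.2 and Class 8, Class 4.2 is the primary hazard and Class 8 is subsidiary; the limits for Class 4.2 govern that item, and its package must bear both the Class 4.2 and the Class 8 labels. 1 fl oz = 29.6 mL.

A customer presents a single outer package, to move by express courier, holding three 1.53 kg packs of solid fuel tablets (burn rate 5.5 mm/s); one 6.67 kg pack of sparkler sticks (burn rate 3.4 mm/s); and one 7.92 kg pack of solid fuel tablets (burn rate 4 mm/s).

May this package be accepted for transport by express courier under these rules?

Yes

The solid fuel tablets have burn rate 5.5 mm/s, which is > 2.5 mm/s, so they are Class 4.2 (Flammable Solid).
The sparkler sticks have burn rate 3.4 mm/s, which is > 2.5 mm/s, so they are Class 4.2 (Flammable Solid).
With burn rate 4 mm/s (> 2.5 mm/s), the solid fuel tablets fall in Class 4.2.
Total Class 4.2: (three 1.53 kg packs = 4.59 kg) + 6.67 kg + 7.92 kg = 19.18 kg.
That is within the Class 4.2 express courier limit of 25 kg.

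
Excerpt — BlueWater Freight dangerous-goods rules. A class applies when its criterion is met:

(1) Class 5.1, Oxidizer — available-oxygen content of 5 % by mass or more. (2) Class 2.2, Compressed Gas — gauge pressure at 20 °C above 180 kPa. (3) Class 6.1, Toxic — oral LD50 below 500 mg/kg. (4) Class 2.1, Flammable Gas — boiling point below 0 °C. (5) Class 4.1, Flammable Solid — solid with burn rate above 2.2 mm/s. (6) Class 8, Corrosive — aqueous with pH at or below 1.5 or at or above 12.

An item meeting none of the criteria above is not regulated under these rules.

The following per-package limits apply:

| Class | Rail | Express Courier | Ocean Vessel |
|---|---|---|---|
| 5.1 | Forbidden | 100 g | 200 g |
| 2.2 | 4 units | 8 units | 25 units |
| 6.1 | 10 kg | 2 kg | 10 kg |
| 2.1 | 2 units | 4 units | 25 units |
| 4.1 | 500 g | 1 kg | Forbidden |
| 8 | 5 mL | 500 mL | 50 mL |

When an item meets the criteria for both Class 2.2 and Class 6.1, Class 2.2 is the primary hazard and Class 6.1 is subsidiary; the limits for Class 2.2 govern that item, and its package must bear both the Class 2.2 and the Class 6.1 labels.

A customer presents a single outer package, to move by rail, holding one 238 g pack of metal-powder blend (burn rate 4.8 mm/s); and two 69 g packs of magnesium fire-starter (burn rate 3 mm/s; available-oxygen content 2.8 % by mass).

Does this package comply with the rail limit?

Yes

With burn rate 4.8 mm/s (> 2.2 mm/s), the metal-powder blend falls in Class 4.1.
Magnesium fire-starter: burn rate 3 mm/s > 2.2 mm/s → Class 4.1 (Flammable Solid).
Total Class 4.1: 238 g + (two 69 g packs = 138 g) = 376 g.
That is within the Class 4.1 rail limit of 500 g.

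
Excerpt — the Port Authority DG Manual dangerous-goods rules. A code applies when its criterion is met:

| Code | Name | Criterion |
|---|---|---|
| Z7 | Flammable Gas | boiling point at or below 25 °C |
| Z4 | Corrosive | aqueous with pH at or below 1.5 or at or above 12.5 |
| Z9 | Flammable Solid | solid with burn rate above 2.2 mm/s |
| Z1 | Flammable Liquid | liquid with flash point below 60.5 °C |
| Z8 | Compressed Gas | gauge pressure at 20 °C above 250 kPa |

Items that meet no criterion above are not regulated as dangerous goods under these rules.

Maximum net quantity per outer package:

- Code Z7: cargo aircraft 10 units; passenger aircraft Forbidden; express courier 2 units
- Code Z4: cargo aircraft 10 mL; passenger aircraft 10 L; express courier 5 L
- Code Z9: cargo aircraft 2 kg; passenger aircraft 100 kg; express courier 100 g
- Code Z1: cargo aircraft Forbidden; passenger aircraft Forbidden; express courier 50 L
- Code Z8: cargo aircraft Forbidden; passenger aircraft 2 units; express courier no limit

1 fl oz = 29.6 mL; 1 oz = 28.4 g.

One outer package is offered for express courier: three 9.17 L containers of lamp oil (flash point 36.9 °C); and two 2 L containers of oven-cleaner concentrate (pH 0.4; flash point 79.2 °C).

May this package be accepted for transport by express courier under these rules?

Flash point 36.9 °C meets the Code Z1 criterion (Flammable Liquid), so the lamp oil is Code Z1.
The oven-cleaner concentrate has pH 0.4, which is ≤ 1.5, so it is Code Z4 (Corrosive).
Code Z1 quantity: three 9.17 L containers = 27.51 L.
27.51 L is within the express courier limit of 50 L for Code Z1.
Code Z4 quantity: two 2 L containers = 4 L.
4 L ≤ 5 L (express courier limit, Code Z4) — within limit.
Every hazard code is within its express courier limit and no segregation rule is violated.

Yes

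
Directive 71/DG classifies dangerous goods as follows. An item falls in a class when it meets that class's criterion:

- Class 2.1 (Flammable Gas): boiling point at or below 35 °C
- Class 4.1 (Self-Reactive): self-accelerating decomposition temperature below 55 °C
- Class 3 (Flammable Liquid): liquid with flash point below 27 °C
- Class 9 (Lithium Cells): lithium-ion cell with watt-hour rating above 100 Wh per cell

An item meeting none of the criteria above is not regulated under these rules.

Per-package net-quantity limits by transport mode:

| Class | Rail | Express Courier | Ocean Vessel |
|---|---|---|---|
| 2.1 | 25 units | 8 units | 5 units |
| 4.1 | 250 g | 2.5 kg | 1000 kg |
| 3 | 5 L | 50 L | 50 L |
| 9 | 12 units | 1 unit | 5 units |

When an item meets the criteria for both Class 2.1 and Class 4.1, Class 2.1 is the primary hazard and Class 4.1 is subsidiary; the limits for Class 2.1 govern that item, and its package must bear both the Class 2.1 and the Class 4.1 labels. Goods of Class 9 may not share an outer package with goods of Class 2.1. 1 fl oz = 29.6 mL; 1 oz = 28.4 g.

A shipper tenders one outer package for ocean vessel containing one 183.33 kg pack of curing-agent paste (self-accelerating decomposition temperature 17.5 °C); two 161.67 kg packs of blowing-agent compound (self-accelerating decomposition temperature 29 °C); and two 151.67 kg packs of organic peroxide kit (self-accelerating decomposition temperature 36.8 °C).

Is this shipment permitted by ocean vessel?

Yes

Self-accelerating decomposition temperature 17.5 °C meets the Class 4.1 criterion (Self-Reactive), so the curing-agent paste is Class 4.1.
The blowing-agent compound has self-accelerating decomposition temperature 29 °C, which is < 55 °C, so it is Class 4.1 (Self-Reactive).
Organic peroxide kit: self-accelerating decomposition temperature 36.8 °C < 55 °C → Class 4.1 (Self-Reactive).
Total Class 4.1: 183.33 kg + (two 161.67 kg packs = 323.34 kg) + (two 151.67 kg packs = 303.34 kg) = 810.01 kg.
That is within the Class 4.1 ocean vessel limit of 1000 kg.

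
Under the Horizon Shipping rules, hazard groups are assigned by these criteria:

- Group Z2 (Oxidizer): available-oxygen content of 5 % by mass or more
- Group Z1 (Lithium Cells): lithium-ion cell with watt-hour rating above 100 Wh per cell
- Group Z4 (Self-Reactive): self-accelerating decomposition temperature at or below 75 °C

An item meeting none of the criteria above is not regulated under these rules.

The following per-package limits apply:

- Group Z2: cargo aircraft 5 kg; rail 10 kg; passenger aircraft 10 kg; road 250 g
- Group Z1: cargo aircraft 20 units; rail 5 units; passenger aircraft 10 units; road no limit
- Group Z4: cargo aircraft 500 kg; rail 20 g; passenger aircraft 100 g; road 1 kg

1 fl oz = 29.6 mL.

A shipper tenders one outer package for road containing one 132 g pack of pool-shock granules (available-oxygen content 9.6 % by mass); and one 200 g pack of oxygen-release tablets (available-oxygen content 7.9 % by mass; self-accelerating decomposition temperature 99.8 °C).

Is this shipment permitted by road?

No

Pool-shock granules: available-oxygen content 9.6 % by mass ≥ 5 % by mass → Group Z2 (Oxidizer).
Oxygen-release tablets: available-oxygen content 7.9 % by mass ≥ 5 % by mass → Group Z2 (Oxidizer).
Total Group Z2: 132 g + 200 g = 332 g.
332 g exceeds the road limit of 250 g for Group Z2.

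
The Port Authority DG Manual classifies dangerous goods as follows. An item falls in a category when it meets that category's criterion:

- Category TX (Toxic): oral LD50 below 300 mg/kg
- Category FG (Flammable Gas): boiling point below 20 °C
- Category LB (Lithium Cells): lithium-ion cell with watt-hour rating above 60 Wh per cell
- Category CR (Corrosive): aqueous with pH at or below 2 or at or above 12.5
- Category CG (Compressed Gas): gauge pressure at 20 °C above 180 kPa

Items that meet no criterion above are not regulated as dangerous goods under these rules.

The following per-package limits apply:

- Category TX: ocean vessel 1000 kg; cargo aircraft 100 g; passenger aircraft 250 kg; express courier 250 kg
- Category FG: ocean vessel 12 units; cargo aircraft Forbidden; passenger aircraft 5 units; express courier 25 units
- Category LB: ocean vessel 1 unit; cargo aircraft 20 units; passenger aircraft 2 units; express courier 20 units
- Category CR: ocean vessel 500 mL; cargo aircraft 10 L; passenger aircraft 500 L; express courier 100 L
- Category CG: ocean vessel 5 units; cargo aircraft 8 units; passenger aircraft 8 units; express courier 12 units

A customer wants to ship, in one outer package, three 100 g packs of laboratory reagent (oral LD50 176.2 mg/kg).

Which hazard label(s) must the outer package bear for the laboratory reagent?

Category TX

The laboratory reagent has oral LD50 176.2 mg/kg, which is < 300 mg/kg, so it is Category TX (Toxic).
Only the Category TX label is required.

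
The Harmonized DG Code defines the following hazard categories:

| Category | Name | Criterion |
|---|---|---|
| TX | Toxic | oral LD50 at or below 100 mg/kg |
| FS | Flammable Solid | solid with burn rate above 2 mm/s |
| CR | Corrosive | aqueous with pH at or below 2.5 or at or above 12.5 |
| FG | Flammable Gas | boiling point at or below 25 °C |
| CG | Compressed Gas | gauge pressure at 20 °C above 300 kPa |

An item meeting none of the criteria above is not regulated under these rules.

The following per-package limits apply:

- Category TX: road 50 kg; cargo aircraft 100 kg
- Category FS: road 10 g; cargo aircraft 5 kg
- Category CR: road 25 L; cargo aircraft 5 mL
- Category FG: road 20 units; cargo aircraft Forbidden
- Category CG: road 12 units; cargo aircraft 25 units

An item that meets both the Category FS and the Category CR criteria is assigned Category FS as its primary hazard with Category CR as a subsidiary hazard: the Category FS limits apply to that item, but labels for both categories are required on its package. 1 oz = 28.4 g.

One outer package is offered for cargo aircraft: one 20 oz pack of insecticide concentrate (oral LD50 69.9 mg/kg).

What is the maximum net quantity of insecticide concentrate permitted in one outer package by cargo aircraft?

100 kg

With oral LD50 69.9 mg/kg (≤ 100 mg/kg), the insecticide concentrate falls in Category TX.
The cargo aircraft limit for Category TX is 100 kg.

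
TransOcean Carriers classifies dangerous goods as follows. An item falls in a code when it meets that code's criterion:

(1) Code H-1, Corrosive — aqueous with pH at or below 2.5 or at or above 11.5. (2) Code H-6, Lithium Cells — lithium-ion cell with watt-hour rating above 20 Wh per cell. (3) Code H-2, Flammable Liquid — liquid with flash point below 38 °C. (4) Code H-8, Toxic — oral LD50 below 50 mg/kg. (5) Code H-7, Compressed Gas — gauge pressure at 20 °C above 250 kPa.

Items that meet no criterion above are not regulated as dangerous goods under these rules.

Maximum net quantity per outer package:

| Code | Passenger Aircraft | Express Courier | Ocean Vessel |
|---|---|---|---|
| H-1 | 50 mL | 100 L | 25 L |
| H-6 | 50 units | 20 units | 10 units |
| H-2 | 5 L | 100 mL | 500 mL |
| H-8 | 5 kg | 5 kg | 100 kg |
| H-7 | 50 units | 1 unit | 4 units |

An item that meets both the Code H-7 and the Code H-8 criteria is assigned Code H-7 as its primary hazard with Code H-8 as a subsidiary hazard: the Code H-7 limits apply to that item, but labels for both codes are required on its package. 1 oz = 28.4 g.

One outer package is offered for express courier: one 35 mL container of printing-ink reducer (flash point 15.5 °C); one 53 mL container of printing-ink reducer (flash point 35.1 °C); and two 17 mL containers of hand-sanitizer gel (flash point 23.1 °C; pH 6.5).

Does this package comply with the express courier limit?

Flash point 15.5 °C meets the Code H-2 criterion (Flammable Liquid), so the printing-ink reducer is Code H-2.
Printing-ink reducer: flash point 35.1 °C < 38 °C → Code H-2 (Flammable Liquid).
With flash point 23.1 °C (< 38 °C), the hand-sanitizer gel falls in Code H-2.
Total Code H-2: 35 mL + 53 mL + (two 17 mL containers = 34 mL) = 122 mL.
122 mL exceeds the express courier limit of 100 mL for Code H-2.

No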